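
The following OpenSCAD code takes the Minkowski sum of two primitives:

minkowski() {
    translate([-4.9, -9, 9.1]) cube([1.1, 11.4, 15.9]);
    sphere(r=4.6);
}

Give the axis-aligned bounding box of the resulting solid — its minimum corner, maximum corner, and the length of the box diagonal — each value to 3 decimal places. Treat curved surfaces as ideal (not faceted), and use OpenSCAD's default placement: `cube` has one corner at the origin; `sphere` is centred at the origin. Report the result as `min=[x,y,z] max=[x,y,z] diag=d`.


min=[-9.500,-13.600,4.500] max=[0.800,7.000,29.600] diag=34.066

A = translate([-4.9, -9, 9.1]) cube([1.1, 11.4, 15.9]) → bbox [-4.9,-9,9.1] .. [-3.8,2.4,25]
B = sphere(r=4.6) → bbox [-4.6,-4.6,-4.6] .. [4.6,4.6,4.6]
lo = A.lo+B.lo = [-4.9-4.6, -9-4.6, 9.1-4.6] = [-9.500,-13.600,4.500]
hi = A.hi+B.hi = [-3.8+4.6, 2.4+4.6, 25+4.6] = [0.800,7.000,29.600]
diag = √(10.3²+20.6²+25.1²) = √1160.46 = 34.066


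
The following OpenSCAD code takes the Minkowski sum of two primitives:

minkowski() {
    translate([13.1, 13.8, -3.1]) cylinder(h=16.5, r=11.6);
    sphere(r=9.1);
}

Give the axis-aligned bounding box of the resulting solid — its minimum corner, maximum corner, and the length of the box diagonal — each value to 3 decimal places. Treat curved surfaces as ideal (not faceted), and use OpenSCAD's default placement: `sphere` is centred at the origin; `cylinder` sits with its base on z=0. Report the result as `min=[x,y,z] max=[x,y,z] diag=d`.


min=[-7.600,-6.900,-12.200] max=[33.800,34.500,22.500] diag=68.059

A = translate([13.1, 13.8, -3.1]) cylinder(h=16.5, r=11.6) → bbox [1.5,2.2,-3.1] .. [24.7,25.4,13.4]
B = sphere(r=9.1) → bbox [-9.1,-9.1,-9.1] .. [9.1,9.1,9.1]
lo = A.lo+B.lo = [1.5-9.1, 2.2-9.1, -3.1-9.1] = [-7.600,-6.900,-12.200]
hi = A.hi+B.hi = [24.7+9.1, 25.4+9.1, 13.4+9.1] = [33.800,34.500,22.500]
diag = √(41.4²+41.4²+34.7²) = √4632.01 = 68.059


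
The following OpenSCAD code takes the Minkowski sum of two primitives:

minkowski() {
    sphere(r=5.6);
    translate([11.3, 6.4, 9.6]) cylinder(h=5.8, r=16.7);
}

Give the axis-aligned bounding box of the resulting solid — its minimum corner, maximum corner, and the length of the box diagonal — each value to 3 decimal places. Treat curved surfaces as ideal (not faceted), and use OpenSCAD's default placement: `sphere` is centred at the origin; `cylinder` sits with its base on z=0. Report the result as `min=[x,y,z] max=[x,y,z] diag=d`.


min=[-11.000,-15.900,4.000] max=[33.600,28.700,21.000] diag=65.325

A = translate([11.3, 6.4, 9.6]) cylinder(h=5.8, r=16.7) → bbox [-5.4,-10.3,9.6] .. [28,23.1,15.4]
B = sphere(r=5.6) → bbox [-5.6,-5.6,-5.6] .. [5.6,5.6,5.6]
lo = A.lo+B.lo = [-5.4-5.6, -10.3-5.6, 9.6-5.6] = [-11.000,-15.900,4.000]
hi = A.hi+B.hi = [28+5.6, 23.1+5.6, 15.4+5.6] = [33.600,28.700,21.000]
diag = √(44.6²+44.6²+17²) = √4267.32 = 65.325


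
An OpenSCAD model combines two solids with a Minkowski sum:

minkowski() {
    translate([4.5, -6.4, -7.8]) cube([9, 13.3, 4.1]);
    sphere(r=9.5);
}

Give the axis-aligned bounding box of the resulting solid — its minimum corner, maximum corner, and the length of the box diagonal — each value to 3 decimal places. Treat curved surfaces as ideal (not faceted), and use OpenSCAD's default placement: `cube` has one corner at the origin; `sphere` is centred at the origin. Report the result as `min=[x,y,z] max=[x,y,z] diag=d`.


A = translate([4.5, -6.4, -7.8]) cube([9, 13.3, 4.1]) → bbox [4.5,-6.4,-7.8] .. [13.5,6.9,-3.7]
B = sphere(r=9.5) → bbox [-9.5,-9.5,-9.5] .. [9.5,9.5,9.5]
lo = A.lo+B.lo = [4.5-9.5, -6.4-9.5, -7.8-9.5] = [-5.000,-15.900,-17.300]
hi = A.hi+B.hi = [13.5+9.5, 6.9+9.5, -3.7+9.5] = [23.000,16.400,5.800]
diag = √(28²+32.3²+23.1²) = √2360.9 = 48.589

min=[-5.000,-15.900,-17.300] max=[23.000,16.400,5.800] diag=48.589


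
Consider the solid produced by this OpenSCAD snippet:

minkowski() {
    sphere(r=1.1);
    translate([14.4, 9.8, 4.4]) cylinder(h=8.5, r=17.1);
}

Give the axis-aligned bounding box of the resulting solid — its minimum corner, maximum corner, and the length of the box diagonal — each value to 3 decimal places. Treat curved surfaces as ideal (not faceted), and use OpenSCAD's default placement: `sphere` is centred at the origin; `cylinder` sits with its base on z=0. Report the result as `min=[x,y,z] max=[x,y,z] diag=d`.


A = translate([14.4, 9.8, 4.4]) cylinder(h=8.5, r=17.1) → bbox [-2.7,-7.3,4.4] .. [31.5,26.9,12.9]
B = sphere(r=1.1) → bbox [-1.1,-1.1,-1.1] .. [1.1,1.1,1.1]
lo = A.lo+B.lo = [-2.7-1.1, -7.3-1.1, 4.4-1.1] = [-3.800,-8.400,3.300]
hi = A.hi+B.hi = [31.5+1.1, 26.9+1.1, 12.9+1.1] = [32.600,28.000,14.000]
diag = √(36.4²+36.4²+10.7²) = √2764.41 = 52.578

min=[-3.800,-8.400,3.300] max=[32.600,28.000,14.000] diag=52.578


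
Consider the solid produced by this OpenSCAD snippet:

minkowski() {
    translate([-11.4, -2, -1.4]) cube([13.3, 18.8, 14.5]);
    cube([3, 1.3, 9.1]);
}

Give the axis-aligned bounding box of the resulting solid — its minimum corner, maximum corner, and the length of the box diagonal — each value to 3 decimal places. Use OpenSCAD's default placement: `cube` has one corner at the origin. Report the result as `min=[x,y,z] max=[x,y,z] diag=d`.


A = translate([-11.4, -2, -1.4]) cube([13.3, 18.8, 14.5]) → bbox [-11.4,-2,-1.4] .. [1.9,16.8,13.1]
B = cube([3, 1.3, 9.1]) → bbox [0,0,0] .. [3,1.3,9.1]
lo = A.lo+B.lo = [-11.4+0, -2+0, -1.4+0] = [-11.400,-2.000,-1.400]
hi = A.hi+B.hi = [1.9+3, 16.8+1.3, 13.1+9.1] = [4.900,18.100,22.200]
diag = √(16.3²+20.1²+23.6²) = √1226.66 = 35.024

min=[-11.400,-2.000,-1.400] max=[4.900,18.100,22.200] diag=35.024


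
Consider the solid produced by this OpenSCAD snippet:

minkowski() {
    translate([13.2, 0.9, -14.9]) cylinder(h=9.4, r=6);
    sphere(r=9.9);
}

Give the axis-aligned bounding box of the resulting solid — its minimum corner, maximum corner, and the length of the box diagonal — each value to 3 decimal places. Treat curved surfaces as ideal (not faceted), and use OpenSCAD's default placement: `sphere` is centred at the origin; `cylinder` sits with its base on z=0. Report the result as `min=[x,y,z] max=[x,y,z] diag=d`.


min=[-2.700,-15.000,-24.800] max=[29.100,16.800,4.400] diag=53.620

A = translate([13.2, 0.9, -14.9]) cylinder(h=9.4, r=6) → bbox [7.2,-5.1,-14.9] .. [19.2,6.9,-5.5]
B = sphere(r=9.9) → bbox [-9.9,-9.9,-9.9] .. [9.9,9.9,9.9]
lo = A.lo+B.lo = [7.2-9.9, -5.1-9.9, -14.9-9.9] = [-2.700,-15.000,-24.800]
hi = A.hi+B.hi = [19.2+9.9, 6.9+9.9, -5.5+9.9] = [29.100,16.800,4.400]
diag = √(31.8²+31.8²+29.2²) = √2875.12 = 53.620


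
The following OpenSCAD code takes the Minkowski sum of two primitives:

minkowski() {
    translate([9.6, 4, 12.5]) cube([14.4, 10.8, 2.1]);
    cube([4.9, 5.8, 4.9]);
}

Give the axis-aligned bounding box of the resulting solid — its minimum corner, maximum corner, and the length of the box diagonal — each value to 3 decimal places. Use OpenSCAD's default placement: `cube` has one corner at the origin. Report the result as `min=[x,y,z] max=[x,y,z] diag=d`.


A = translate([9.6, 4, 12.5]) cube([14.4, 10.8, 2.1]) → bbox [9.6,4,12.5] .. [24,14.8,14.6]
B = cube([4.9, 5.8, 4.9]) → bbox [0,0,0] .. [4.9,5.8,4.9]
lo = A.lo+B.lo = [9.6+0, 4+0, 12.5+0] = [9.600,4.000,12.500]
hi = A.hi+B.hi = [24+4.9, 14.8+5.8, 14.6+4.9] = [28.900,20.600,19.500]
diag = √(19.3²+16.6²+7²) = √697.05 = 26.402

min=[9.600,4.000,12.500] max=[28.900,20.600,19.500] diag=26.402


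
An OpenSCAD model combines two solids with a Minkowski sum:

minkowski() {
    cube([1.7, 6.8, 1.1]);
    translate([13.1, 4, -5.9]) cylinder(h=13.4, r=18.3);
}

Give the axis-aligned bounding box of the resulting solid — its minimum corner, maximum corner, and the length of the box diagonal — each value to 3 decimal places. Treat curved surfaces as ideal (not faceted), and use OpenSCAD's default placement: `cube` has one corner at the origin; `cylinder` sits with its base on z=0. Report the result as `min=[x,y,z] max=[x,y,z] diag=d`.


min=[-5.200,-14.300,-5.900] max=[33.100,29.100,8.600] diag=59.672

A = translate([13.1, 4, -5.9]) cylinder(h=13.4, r=18.3) → bbox [-5.2,-14.3,-5.9] .. [31.4,22.3,7.5]
B = cube([1.7, 6.8, 1.1]) → bbox [0,0,0] .. [1.7,6.8,1.1]
lo = A.lo+B.lo = [-5.2+0, -14.3+0, -5.9+0] = [-5.200,-14.300,-5.900]
hi = A.hi+B.hi = [31.4+1.7, 22.3+6.8, 7.5+1.1] = [33.100,29.100,8.600]
diag = √(38.3²+43.4²+14.5²) = √3560.7 = 59.672


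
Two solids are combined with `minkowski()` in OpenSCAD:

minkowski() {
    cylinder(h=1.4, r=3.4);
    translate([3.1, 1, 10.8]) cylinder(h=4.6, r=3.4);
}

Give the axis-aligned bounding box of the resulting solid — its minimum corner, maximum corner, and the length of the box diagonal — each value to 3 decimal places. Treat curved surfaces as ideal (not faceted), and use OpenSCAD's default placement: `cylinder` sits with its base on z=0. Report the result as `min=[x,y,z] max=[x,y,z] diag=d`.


A = translate([3.1, 1, 10.8]) cylinder(h=4.6, r=3.4) → bbox [-0.3,-2.4,10.8] .. [6.5,4.4,15.4]
B = cylinder(h=1.4, r=3.4) → bbox [-3.4,-3.4,0] .. [3.4,3.4,1.4]
lo = A.lo+B.lo = [-0.3-3.4, -2.4-3.4, 10.8+0] = [-3.700,-5.800,10.800]
hi = A.hi+B.hi = [6.5+3.4, 4.4+3.4, 15.4+1.4] = [9.900,7.800,16.800]
diag = √(13.6²+13.6²+6²) = √405.92 = 20.147

min=[-3.700,-5.800,10.800] max=[9.900,7.800,16.800] diag=20.147


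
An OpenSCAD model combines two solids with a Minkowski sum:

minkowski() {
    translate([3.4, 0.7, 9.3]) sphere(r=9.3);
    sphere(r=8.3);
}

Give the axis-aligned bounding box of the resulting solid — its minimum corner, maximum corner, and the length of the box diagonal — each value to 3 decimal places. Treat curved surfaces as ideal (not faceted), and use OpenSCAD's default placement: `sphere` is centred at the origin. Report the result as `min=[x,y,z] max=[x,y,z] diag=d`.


min=[-14.200,-16.900,-8.300] max=[21.000,18.300,26.900] diag=60.968

A = translate([3.4, 0.7, 9.3]) sphere(r=9.3) → bbox [-5.9,-8.6,0] .. [12.7,10,18.6]
B = sphere(r=8.3) → bbox [-8.3,-8.3,-8.3] .. [8.3,8.3,8.3]
lo = A.lo+B.lo = [-5.9-8.3, -8.6-8.3, 0-8.3] = [-14.200,-16.900,-8.300]
hi = A.hi+B.hi = [12.7+8.3, 10+8.3, 18.6+8.3] = [21.000,18.300,26.900]
diag = √(35.2²+35.2²+35.2²) = √3717.12 = 60.968


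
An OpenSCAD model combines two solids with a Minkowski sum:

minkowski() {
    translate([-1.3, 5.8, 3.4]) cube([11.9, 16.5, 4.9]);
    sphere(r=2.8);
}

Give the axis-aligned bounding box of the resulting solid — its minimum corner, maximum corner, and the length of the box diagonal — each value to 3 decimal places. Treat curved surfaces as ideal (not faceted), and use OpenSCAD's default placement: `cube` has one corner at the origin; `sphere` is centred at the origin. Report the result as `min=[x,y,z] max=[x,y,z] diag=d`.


min=[-4.100,3.000,0.600] max=[13.400,25.100,11.100] diag=30.082

A = translate([-1.3, 5.8, 3.4]) cube([11.9, 16.5, 4.9]) → bbox [-1.3,5.8,3.4] .. [10.6,22.3,8.3]
B = sphere(r=2.8) → bbox [-2.8,-2.8,-2.8] .. [2.8,2.8,2.8]
lo = A.lo+B.lo = [-1.3-2.8, 5.8-2.8, 3.4-2.8] = [-4.100,3.000,0.600]
hi = A.hi+B.hi = [10.6+2.8, 22.3+2.8, 8.3+2.8] = [13.400,25.100,11.100]
diag = √(17.5²+22.1²+10.5²) = √904.91 = 30.082


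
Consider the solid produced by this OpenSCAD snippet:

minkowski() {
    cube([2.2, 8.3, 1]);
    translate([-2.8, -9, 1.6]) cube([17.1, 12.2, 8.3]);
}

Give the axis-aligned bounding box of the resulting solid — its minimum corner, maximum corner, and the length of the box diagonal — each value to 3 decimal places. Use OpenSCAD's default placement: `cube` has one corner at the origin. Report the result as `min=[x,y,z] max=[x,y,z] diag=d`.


min=[-2.800,-9.000,1.600] max=[16.500,11.500,10.900] diag=29.652

A = translate([-2.8, -9, 1.6]) cube([17.1, 12.2, 8.3]) → bbox [-2.8,-9,1.6] .. [14.3,3.2,9.9]
B = cube([2.2, 8.3, 1]) → bbox [0,0,0] .. [2.2,8.3,1]
lo = A.lo+B.lo = [-2.8+0, -9+0, 1.6+0] = [-2.800,-9.000,1.600]
hi = A.hi+B.hi = [14.3+2.2, 3.2+8.3, 9.9+1] = [16.500,11.500,10.900]
diag = √(19.3²+20.5²+9.3²) = √879.23 = 29.652


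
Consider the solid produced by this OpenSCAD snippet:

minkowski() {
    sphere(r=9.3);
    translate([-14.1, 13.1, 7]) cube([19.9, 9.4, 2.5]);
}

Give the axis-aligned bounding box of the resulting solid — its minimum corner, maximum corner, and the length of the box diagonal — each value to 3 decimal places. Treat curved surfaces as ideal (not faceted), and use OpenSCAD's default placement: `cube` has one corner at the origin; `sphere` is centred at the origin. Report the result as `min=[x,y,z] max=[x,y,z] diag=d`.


A = translate([-14.1, 13.1, 7]) cube([19.9, 9.4, 2.5]) → bbox [-14.1,13.1,7] .. [5.8,22.5,9.5]
B = sphere(r=9.3) → bbox [-9.3,-9.3,-9.3] .. [9.3,9.3,9.3]
lo = A.lo+B.lo = [-14.1-9.3, 13.1-9.3, 7-9.3] = [-23.400,3.800,-2.300]
hi = A.hi+B.hi = [5.8+9.3, 22.5+9.3, 9.5+9.3] = [15.100,31.800,18.800]
diag = √(38.5²+28²+21.1²) = √2711.46 = 52.072

min=[-23.400,3.800,-2.300] max=[15.100,31.800,18.800] diag=52.072


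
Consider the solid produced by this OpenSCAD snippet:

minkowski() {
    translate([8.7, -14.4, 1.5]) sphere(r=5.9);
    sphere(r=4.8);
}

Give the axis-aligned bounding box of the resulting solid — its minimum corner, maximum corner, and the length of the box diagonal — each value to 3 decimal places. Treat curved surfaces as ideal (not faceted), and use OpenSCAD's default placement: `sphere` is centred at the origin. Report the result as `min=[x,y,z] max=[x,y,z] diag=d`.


min=[-2.000,-25.100,-9.200] max=[19.400,-3.700,12.200] diag=37.066

A = translate([8.7, -14.4, 1.5]) sphere(r=5.9) → bbox [2.8,-20.3,-4.4] .. [14.6,-8.5,7.4]
B = sphere(r=4.8) → bbox [-4.8,-4.8,-4.8] .. [4.8,4.8,4.8]
lo = A.lo+B.lo = [2.8-4.8, -20.3-4.8, -4.4-4.8] = [-2.000,-25.100,-9.200]
hi = A.hi+B.hi = [14.6+4.8, -8.5+4.8, 7.4+4.8] = [19.400,-3.700,12.200]
diag = √(21.4²+21.4²+21.4²) = √1373.88 = 37.066


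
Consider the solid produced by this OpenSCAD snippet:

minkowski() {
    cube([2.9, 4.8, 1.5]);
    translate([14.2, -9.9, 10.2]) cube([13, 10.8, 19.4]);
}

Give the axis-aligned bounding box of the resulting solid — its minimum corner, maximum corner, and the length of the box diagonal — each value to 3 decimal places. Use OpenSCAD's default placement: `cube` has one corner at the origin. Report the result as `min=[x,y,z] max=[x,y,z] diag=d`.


A = translate([14.2, -9.9, 10.2]) cube([13, 10.8, 19.4]) → bbox [14.2,-9.9,10.2] .. [27.2,0.9,29.6]
B = cube([2.9, 4.8, 1.5]) → bbox [0,0,0] .. [2.9,4.8,1.5]
lo = A.lo+B.lo = [14.2+0, -9.9+0, 10.2+0] = [14.200,-9.900,10.200]
hi = A.hi+B.hi = [27.2+2.9, 0.9+4.8, 29.6+1.5] = [30.100,5.700,31.100]
diag = √(15.9²+15.6²+20.9²) = √932.98 = 30.545

min=[14.200,-9.900,10.200] max=[30.100,5.700,31.100] diag=30.545


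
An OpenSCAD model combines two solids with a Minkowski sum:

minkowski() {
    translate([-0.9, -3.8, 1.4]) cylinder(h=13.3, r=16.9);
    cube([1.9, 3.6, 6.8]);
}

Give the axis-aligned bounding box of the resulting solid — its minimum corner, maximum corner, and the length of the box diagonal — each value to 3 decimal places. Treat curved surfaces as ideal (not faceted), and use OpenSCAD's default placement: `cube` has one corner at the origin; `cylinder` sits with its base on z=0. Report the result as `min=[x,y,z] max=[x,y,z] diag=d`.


A = translate([-0.9, -3.8, 1.4]) cylinder(h=13.3, r=16.9) → bbox [-17.8,-20.7,1.4] .. [16,13.1,14.7]
B = cube([1.9, 3.6, 6.8]) → bbox [0,0,0] .. [1.9,3.6,6.8]
lo = A.lo+B.lo = [-17.8+0, -20.7+0, 1.4+0] = [-17.800,-20.700,1.400]
hi = A.hi+B.hi = [16+1.9, 13.1+3.6, 14.7+6.8] = [17.900,16.700,21.500]
diag = √(35.7²+37.4²+20.1²) = √3077.26 = 55.473

min=[-17.800,-20.700,1.400] max=[17.900,16.700,21.500] diag=55.473


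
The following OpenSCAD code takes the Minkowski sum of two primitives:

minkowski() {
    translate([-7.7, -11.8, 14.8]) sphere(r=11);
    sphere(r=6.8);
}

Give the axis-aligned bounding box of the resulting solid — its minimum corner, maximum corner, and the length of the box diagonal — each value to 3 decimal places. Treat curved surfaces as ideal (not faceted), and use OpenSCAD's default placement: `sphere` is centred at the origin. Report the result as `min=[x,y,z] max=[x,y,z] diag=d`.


A = translate([-7.7, -11.8, 14.8]) sphere(r=11) → bbox [-18.7,-22.8,3.8] .. [3.3,-0.8,25.8]
B = sphere(r=6.8) → bbox [-6.8,-6.8,-6.8] .. [6.8,6.8,6.8]
lo = A.lo+B.lo = [-18.7-6.8, -22.8-6.8, 3.8-6.8] = [-25.500,-29.600,-3.000]
hi = A.hi+B.hi = [3.3+6.8, -0.8+6.8, 25.8+6.8] = [10.100,6.000,32.600]
diag = √(35.6²+35.6²+35.6²) = √3802.08 = 61.661

min=[-25.500,-29.600,-3.000] max=[10.100,6.000,32.600] diag=61.661


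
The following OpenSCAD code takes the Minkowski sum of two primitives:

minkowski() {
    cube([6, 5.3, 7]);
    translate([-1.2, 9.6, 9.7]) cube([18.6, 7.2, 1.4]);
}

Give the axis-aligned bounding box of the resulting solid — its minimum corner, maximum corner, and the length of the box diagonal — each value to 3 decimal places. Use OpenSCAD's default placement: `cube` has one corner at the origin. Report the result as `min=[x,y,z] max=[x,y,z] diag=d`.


min=[-1.200,9.600,9.700] max=[23.400,22.100,18.100] diag=28.844

A = translate([-1.2, 9.6, 9.7]) cube([18.6, 7.2, 1.4]) → bbox [-1.2,9.6,9.7] .. [17.4,16.8,11.1]
B = cube([6, 5.3, 7]) → bbox [0,0,0] .. [6,5.3,7]
lo = A.lo+B.lo = [-1.2+0, 9.6+0, 9.7+0] = [-1.200,9.600,9.700]
hi = A.hi+B.hi = [17.4+6, 16.8+5.3, 11.1+7] = [23.400,22.100,18.100]
diag = √(24.6²+12.5²+8.4²) = √831.97 = 28.844


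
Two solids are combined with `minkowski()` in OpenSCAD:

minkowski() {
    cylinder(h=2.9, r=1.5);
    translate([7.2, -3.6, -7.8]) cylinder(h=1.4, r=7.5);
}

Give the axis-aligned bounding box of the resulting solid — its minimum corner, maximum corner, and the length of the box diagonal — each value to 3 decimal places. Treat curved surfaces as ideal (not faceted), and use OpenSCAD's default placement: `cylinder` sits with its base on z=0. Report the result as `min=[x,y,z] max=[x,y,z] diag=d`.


min=[-1.800,-12.600,-7.800] max=[16.200,5.400,-3.500] diag=25.816

A = translate([7.2, -3.6, -7.8]) cylinder(h=1.4, r=7.5) → bbox [-0.3,-11.1,-7.8] .. [14.7,3.9,-6.4]
B = cylinder(h=2.9, r=1.5) → bbox [-1.5,-1.5,0] .. [1.5,1.5,2.9]
lo = A.lo+B.lo = [-0.3-1.5, -11.1-1.5, -7.8+0] = [-1.800,-12.600,-7.800]
hi = A.hi+B.hi = [14.7+1.5, 3.9+1.5, -6.4+2.9] = [16.200,5.400,-3.500]
diag = √(18²+18²+4.3²) = √666.49 = 25.816


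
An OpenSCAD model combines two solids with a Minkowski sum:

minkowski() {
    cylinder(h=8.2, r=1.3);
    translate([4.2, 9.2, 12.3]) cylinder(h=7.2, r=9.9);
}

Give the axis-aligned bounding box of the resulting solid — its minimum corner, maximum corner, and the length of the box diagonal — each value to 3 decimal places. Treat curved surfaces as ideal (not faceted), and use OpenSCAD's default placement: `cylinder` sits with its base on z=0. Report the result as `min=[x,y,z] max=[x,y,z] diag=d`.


min=[-7.000,-2.000,12.300] max=[15.400,20.400,27.700] diag=35.223

A = translate([4.2, 9.2, 12.3]) cylinder(h=7.2, r=9.9) → bbox [-5.7,-0.7,12.3] .. [14.1,19.1,19.5]
B = cylinder(h=8.2, r=1.3) → bbox [-1.3,-1.3,0] .. [1.3,1.3,8.2]
lo = A.lo+B.lo = [-5.7-1.3, -0.7-1.3, 12.3+0] = [-7.000,-2.000,12.300]
hi = A.hi+B.hi = [14.1+1.3, 19.1+1.3, 19.5+8.2] = [15.400,20.400,27.700]
diag = √(22.4²+22.4²+15.4²) = √1240.68 = 35.223


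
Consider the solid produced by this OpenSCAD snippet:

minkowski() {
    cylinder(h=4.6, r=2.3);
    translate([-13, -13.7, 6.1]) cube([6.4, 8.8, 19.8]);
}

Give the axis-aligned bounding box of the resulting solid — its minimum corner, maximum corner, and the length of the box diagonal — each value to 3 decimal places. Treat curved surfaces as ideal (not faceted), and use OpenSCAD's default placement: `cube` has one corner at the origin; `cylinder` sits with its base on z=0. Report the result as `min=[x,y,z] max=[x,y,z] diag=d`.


min=[-15.300,-16.000,6.100] max=[-4.300,-2.600,30.500] diag=29.932

A = translate([-13, -13.7, 6.1]) cube([6.4, 8.8, 19.8]) → bbox [-13,-13.7,6.1] .. [-6.6,-4.9,25.9]
B = cylinder(h=4.6, r=2.3) → bbox [-2.3,-2.3,0] .. [2.3,2.3,4.6]
lo = A.lo+B.lo = [-13-2.3, -13.7-2.3, 6.1+0] = [-15.300,-16.000,6.100]
hi = A.hi+B.hi = [-6.6+2.3, -4.9+2.3, 25.9+4.6] = [-4.300,-2.600,30.500]
diag = √(11²+13.4²+24.4²) = √895.92 = 29.932


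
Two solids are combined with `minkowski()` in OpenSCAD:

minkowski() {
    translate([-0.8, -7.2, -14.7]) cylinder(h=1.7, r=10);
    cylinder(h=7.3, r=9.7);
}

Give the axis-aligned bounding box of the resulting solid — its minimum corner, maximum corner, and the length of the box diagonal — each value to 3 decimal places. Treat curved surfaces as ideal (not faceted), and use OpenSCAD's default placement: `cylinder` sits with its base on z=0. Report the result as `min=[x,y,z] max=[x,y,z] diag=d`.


min=[-20.500,-26.900,-14.700] max=[18.900,12.500,-5.700] diag=56.442

A = translate([-0.8, -7.2, -14.7]) cylinder(h=1.7, r=10) → bbox [-10.8,-17.2,-14.7] .. [9.2,2.8,-13]
B = cylinder(h=7.3, r=9.7) → bbox [-9.7,-9.7,0] .. [9.7,9.7,7.3]
lo = A.lo+B.lo = [-10.8-9.7, -17.2-9.7, -14.7+0] = [-20.500,-26.900,-14.700]
hi = A.hi+B.hi = [9.2+9.7, 2.8+9.7, -13+7.3] = [18.900,12.500,-5.700]
diag = √(39.4²+39.4²+9²) = √3185.72 = 56.442


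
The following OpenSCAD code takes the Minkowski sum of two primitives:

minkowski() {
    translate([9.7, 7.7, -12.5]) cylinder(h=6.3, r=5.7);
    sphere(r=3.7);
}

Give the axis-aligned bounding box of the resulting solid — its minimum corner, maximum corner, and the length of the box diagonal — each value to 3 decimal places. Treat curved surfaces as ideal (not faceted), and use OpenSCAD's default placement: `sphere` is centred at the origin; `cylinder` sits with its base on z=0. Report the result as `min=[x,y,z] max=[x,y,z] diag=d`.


min=[0.300,-1.700,-16.200] max=[19.100,17.100,-2.500] diag=29.909

A = translate([9.7, 7.7, -12.5]) cylinder(h=6.3, r=5.7) → bbox [4,2,-12.5] .. [15.4,13.4,-6.2]
B = sphere(r=3.7) → bbox [-3.7,-3.7,-3.7] .. [3.7,3.7,3.7]
lo = A.lo+B.lo = [4-3.7, 2-3.7, -12.5-3.7] = [0.300,-1.700,-16.200]
hi = A.hi+B.hi = [15.4+3.7, 13.4+3.7, -6.2+3.7] = [19.100,17.100,-2.500]
diag = √(18.8²+18.8²+13.7²) = √894.57 = 29.909


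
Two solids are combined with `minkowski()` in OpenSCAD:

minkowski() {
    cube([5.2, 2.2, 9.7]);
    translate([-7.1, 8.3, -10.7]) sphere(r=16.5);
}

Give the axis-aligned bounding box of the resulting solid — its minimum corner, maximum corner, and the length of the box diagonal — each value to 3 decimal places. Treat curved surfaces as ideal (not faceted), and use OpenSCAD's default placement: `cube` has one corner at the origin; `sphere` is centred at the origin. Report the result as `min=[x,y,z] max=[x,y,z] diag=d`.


min=[-23.600,-8.200,-27.200] max=[14.600,27.000,15.500] diag=67.243

A = translate([-7.1, 8.3, -10.7]) sphere(r=16.5) → bbox [-23.6,-8.2,-27.2] .. [9.4,24.8,5.8]
B = cube([5.2, 2.2, 9.7]) → bbox [0,0,0] .. [5.2,2.2,9.7]
lo = A.lo+B.lo = [-23.6+0, -8.2+0, -27.2+0] = [-23.600,-8.200,-27.200]
hi = A.hi+B.hi = [9.4+5.2, 24.8+2.2, 5.8+9.7] = [14.600,27.000,15.500]
diag = √(38.2²+35.2²+42.7²) = √4521.57 = 67.243


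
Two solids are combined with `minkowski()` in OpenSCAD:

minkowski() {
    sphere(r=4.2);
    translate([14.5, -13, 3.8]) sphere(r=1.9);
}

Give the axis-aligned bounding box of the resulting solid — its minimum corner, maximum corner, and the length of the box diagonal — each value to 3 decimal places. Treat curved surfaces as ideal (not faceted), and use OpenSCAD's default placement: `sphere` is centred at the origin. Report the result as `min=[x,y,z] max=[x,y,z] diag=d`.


A = translate([14.5, -13, 3.8]) sphere(r=1.9) → bbox [12.6,-14.9,1.9] .. [16.4,-11.1,5.7]
B = sphere(r=4.2) → bbox [-4.2,-4.2,-4.2] .. [4.2,4.2,4.2]
lo = A.lo+B.lo = [12.6-4.2, -14.9-4.2, 1.9-4.2] = [8.400,-19.100,-2.300]
hi = A.hi+B.hi = [16.4+4.2, -11.1+4.2, 5.7+4.2] = [20.600,-6.900,9.900]
diag = √(12.2²+12.2²+12.2²) = √446.52 = 21.131

min=[8.400,-19.100,-2.300] max=[20.600,-6.900,9.900] diag=21.131


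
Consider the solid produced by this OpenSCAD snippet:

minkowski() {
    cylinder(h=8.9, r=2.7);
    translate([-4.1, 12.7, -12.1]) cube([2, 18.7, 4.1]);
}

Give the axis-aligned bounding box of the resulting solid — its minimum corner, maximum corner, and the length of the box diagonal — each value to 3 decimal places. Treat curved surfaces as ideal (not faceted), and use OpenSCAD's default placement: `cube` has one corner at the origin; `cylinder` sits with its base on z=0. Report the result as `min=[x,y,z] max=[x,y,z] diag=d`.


A = translate([-4.1, 12.7, -12.1]) cube([2, 18.7, 4.1]) → bbox [-4.1,12.7,-12.1] .. [-2.1,31.4,-8]
B = cylinder(h=8.9, r=2.7) → bbox [-2.7,-2.7,0] .. [2.7,2.7,8.9]
lo = A.lo+B.lo = [-4.1-2.7, 12.7-2.7, -12.1+0] = [-6.800,10.000,-12.100]
hi = A.hi+B.hi = [-2.1+2.7, 31.4+2.7, -8+8.9] = [0.600,34.100,0.900]
diag = √(7.4²+24.1²+13²) = √804.57 = 28.365

min=[-6.800,10.000,-12.100] max=[0.600,34.100,0.900] diag=28.365


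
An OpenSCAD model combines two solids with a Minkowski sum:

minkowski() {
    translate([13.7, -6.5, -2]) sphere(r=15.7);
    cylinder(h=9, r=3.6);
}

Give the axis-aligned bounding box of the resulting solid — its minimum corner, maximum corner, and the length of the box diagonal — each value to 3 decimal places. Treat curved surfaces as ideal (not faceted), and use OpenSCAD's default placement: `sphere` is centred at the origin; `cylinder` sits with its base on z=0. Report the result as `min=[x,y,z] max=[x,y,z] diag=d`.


min=[-5.600,-25.800,-17.700] max=[33.000,12.800,22.700] diag=67.912

A = translate([13.7, -6.5, -2]) sphere(r=15.7) → bbox [-2,-22.2,-17.7] .. [29.4,9.2,13.7]
B = cylinder(h=9, r=3.6) → bbox [-3.6,-3.6,0] .. [3.6,3.6,9]
lo = A.lo+B.lo = [-2-3.6, -22.2-3.6, -17.7+0] = [-5.600,-25.800,-17.700]
hi = A.hi+B.hi = [29.4+3.6, 9.2+3.6, 13.7+9] = [33.000,12.800,22.700]
diag = √(38.6²+38.6²+40.4²) = √4612.08 = 67.912


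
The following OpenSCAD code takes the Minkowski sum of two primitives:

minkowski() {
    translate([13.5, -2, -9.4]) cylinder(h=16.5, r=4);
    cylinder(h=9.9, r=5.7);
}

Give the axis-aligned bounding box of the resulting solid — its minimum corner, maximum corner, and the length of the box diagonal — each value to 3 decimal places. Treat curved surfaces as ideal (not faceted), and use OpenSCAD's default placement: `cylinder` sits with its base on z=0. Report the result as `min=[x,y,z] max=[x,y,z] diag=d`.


min=[3.800,-11.700,-9.400] max=[23.200,7.700,17.000] diag=38.075

A = translate([13.5, -2, -9.4]) cylinder(h=16.5, r=4) → bbox [9.5,-6,-9.4] .. [17.5,2,7.1]
B = cylinder(h=9.9, r=5.7) → bbox [-5.7,-5.7,0] .. [5.7,5.7,9.9]
lo = A.lo+B.lo = [9.5-5.7, -6-5.7, -9.4+0] = [3.800,-11.700,-9.400]
hi = A.hi+B.hi = [17.5+5.7, 2+5.7, 7.1+9.9] = [23.200,7.700,17.000]
diag = √(19.4²+19.4²+26.4²) = √1449.68 = 38.075


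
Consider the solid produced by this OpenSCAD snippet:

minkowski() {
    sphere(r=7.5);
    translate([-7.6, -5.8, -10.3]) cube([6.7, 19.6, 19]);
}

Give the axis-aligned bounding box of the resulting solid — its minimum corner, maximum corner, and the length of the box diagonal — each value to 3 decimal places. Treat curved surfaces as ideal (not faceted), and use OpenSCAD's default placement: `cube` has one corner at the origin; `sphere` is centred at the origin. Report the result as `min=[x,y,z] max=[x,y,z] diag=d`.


A = translate([-7.6, -5.8, -10.3]) cube([6.7, 19.6, 19]) → bbox [-7.6,-5.8,-10.3] .. [-0.9,13.8,8.7]
B = sphere(r=7.5) → bbox [-7.5,-7.5,-7.5] .. [7.5,7.5,7.5]
lo = A.lo+B.lo = [-7.6-7.5, -5.8-7.5, -10.3-7.5] = [-15.100,-13.300,-17.800]
hi = A.hi+B.hi = [-0.9+7.5, 13.8+7.5, 8.7+7.5] = [6.600,21.300,16.200]
diag = √(21.7²+34.6²+34²) = √2824.05 = 53.142

min=[-15.100,-13.300,-17.800] max=[6.600,21.300,16.200] diag=53.142


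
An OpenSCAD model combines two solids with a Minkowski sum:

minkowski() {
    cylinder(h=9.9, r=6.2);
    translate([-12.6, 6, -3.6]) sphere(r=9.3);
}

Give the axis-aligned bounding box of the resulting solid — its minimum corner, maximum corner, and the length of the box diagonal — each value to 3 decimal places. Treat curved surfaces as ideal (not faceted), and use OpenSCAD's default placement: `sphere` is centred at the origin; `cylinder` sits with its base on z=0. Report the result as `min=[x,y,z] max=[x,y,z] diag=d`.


A = translate([-12.6, 6, -3.6]) sphere(r=9.3) → bbox [-21.9,-3.3,-12.9] .. [-3.3,15.3,5.7]
B = cylinder(h=9.9, r=6.2) → bbox [-6.2,-6.2,0] .. [6.2,6.2,9.9]
lo = A.lo+B.lo = [-21.9-6.2, -3.3-6.2, -12.9+0] = [-28.100,-9.500,-12.900]
hi = A.hi+B.hi = [-3.3+6.2, 15.3+6.2, 5.7+9.9] = [2.900,21.500,15.600]
diag = √(31²+31²+28.5²) = √2734.25 = 52.290

min=[-28.100,-9.500,-12.900] max=[2.900,21.500,15.600] diag=52.290


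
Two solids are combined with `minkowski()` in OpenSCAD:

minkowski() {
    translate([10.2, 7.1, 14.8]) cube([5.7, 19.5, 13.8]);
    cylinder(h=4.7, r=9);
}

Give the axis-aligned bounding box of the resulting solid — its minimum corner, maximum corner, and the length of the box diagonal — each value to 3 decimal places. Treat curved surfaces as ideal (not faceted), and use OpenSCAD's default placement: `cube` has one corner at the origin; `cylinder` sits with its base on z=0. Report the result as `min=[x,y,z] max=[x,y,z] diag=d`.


A = translate([10.2, 7.1, 14.8]) cube([5.7, 19.5, 13.8]) → bbox [10.2,7.1,14.8] .. [15.9,26.6,28.6]
B = cylinder(h=4.7, r=9) → bbox [-9,-9,0] .. [9,9,4.7]
lo = A.lo+B.lo = [10.2-9, 7.1-9, 14.8+0] = [1.200,-1.900,14.800]
hi = A.hi+B.hi = [15.9+9, 26.6+9, 28.6+4.7] = [24.900,35.600,33.300]
diag = √(23.7²+37.5²+18.5²) = √2310.19 = 48.064

min=[1.200,-1.900,14.800] max=[24.900,35.600,33.300] diag=48.064


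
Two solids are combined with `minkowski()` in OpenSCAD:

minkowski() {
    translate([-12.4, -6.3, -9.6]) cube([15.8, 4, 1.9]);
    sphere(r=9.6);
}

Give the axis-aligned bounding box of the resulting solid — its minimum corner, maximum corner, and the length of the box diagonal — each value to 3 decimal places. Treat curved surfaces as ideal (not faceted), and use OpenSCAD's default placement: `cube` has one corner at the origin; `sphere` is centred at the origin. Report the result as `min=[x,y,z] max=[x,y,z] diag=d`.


min=[-22.000,-15.900,-19.200] max=[13.000,7.300,1.900] diag=46.994

A = translate([-12.4, -6.3, -9.6]) cube([15.8, 4, 1.9]) → bbox [-12.4,-6.3,-9.6] .. [3.4,-2.3,-7.7]
B = sphere(r=9.6) → bbox [-9.6,-9.6,-9.6] .. [9.6,9.6,9.6]
lo = A.lo+B.lo = [-12.4-9.6, -6.3-9.6, -9.6-9.6] = [-22.000,-15.900,-19.200]
hi = A.hi+B.hi = [3.4+9.6, -2.3+9.6, -7.7+9.6] = [13.000,7.300,1.900]
diag = √(35²+23.2²+21.1²) = √2208.45 = 46.994


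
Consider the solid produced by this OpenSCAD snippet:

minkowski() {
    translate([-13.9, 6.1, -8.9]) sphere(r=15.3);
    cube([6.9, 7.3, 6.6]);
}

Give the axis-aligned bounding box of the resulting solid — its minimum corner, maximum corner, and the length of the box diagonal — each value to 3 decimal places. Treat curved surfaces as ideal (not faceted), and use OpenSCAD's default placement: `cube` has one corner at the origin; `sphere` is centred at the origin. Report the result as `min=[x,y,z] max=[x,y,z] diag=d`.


A = translate([-13.9, 6.1, -8.9]) sphere(r=15.3) → bbox [-29.2,-9.2,-24.2] .. [1.4,21.4,6.4]
B = cube([6.9, 7.3, 6.6]) → bbox [0,0,0] .. [6.9,7.3,6.6]
lo = A.lo+B.lo = [-29.2+0, -9.2+0, -24.2+0] = [-29.200,-9.200,-24.200]
hi = A.hi+B.hi = [1.4+6.9, 21.4+7.3, 6.4+6.6] = [8.300,28.700,13.000]
diag = √(37.5²+37.9²+37.2²) = √4226.5 = 65.012

min=[-29.200,-9.200,-24.200] max=[8.300,28.700,13.000] diag=65.012


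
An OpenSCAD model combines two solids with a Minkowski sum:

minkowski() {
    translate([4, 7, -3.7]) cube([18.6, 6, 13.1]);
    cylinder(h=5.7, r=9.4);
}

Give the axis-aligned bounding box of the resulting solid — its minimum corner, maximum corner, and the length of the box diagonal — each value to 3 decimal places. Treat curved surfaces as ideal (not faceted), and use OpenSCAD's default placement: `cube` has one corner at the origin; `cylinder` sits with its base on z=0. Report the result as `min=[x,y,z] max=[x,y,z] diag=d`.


min=[-5.400,-2.400,-3.700] max=[32.000,22.400,15.100] diag=48.654

A = translate([4, 7, -3.7]) cube([18.6, 6, 13.1]) → bbox [4,7,-3.7] .. [22.6,13,9.4]
B = cylinder(h=5.7, r=9.4) → bbox [-9.4,-9.4,0] .. [9.4,9.4,5.7]
lo = A.lo+B.lo = [4-9.4, 7-9.4, -3.7+0] = [-5.400,-2.400,-3.700]
hi = A.hi+B.hi = [22.6+9.4, 13+9.4, 9.4+5.7] = [32.000,22.400,15.100]
diag = √(37.4²+24.8²+18.8²) = √2367.24 = 48.654


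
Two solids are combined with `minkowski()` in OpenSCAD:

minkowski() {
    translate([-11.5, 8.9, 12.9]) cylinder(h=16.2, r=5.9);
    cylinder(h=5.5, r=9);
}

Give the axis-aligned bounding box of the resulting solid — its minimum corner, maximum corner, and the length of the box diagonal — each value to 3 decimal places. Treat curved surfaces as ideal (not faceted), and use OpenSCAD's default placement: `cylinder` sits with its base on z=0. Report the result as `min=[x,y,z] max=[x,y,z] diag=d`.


A = translate([-11.5, 8.9, 12.9]) cylinder(h=16.2, r=5.9) → bbox [-17.4,3,12.9] .. [-5.6,14.8,29.1]
B = cylinder(h=5.5, r=9) → bbox [-9,-9,0] .. [9,9,5.5]
lo = A.lo+B.lo = [-17.4-9, 3-9, 12.9+0] = [-26.400,-6.000,12.900]
hi = A.hi+B.hi = [-5.6+9, 14.8+9, 29.1+5.5] = [3.400,23.800,34.600]
diag = √(29.8²+29.8²+21.7²) = √2246.97 = 47.402

min=[-26.400,-6.000,12.900] max=[3.400,23.800,34.600] diag=47.402


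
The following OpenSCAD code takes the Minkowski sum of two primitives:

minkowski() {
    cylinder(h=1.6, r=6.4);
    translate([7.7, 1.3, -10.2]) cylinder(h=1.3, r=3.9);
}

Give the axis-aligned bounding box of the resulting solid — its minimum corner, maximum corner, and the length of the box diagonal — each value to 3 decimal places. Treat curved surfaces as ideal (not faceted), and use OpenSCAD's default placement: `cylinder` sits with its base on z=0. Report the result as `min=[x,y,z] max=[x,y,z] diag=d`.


A = translate([7.7, 1.3, -10.2]) cylinder(h=1.3, r=3.9) → bbox [3.8,-2.6,-10.2] .. [11.6,5.2,-8.9]
B = cylinder(h=1.6, r=6.4) → bbox [-6.4,-6.4,0] .. [6.4,6.4,1.6]
lo = A.lo+B.lo = [3.8-6.4, -2.6-6.4, -10.2+0] = [-2.600,-9.000,-10.200]
hi = A.hi+B.hi = [11.6+6.4, 5.2+6.4, -8.9+1.6] = [18.000,11.600,-7.300]
diag = √(20.6²+20.6²+2.9²) = √857.13 = 29.277

min=[-2.600,-9.000,-10.200] max=[18.000,11.600,-7.300] diag=29.277


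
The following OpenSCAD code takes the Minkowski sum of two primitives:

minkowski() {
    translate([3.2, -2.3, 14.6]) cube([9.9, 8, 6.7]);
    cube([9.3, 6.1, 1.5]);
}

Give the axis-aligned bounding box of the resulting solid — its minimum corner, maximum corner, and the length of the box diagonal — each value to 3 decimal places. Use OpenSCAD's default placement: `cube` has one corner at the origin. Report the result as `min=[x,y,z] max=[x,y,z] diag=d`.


min=[3.200,-2.300,14.600] max=[22.400,11.800,22.800] diag=25.193

A = translate([3.2, -2.3, 14.6]) cube([9.9, 8, 6.7]) → bbox [3.2,-2.3,14.6] .. [13.1,5.7,21.3]
B = cube([9.3, 6.1, 1.5]) → bbox [0,0,0] .. [9.3,6.1,1.5]
lo = A.lo+B.lo = [3.2+0, -2.3+0, 14.6+0] = [3.200,-2.300,14.600]
hi = A.hi+B.hi = [13.1+9.3, 5.7+6.1, 21.3+1.5] = [22.400,11.800,22.800]
diag = √(19.2²+14.1²+8.2²) = √634.69 = 25.193


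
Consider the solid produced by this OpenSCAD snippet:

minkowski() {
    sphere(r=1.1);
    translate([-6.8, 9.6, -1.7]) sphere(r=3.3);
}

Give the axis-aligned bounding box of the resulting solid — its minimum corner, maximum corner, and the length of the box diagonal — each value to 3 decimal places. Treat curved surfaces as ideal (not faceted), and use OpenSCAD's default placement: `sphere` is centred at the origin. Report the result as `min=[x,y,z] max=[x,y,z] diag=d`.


A = translate([-6.8, 9.6, -1.7]) sphere(r=3.3) → bbox [-10.1,6.3,-5] .. [-3.5,12.9,1.6]
B = sphere(r=1.1) → bbox [-1.1,-1.1,-1.1] .. [1.1,1.1,1.1]
lo = A.lo+B.lo = [-10.1-1.1, 6.3-1.1, -5-1.1] = [-11.200,5.200,-6.100]
hi = A.hi+B.hi = [-3.5+1.1, 12.9+1.1, 1.6+1.1] = [-2.400,14.000,2.700]
diag = √(8.8²+8.8²+8.8²) = √232.32 = 15.242

min=[-11.200,5.200,-6.100] max=[-2.400,14.000,2.700] diag=15.242


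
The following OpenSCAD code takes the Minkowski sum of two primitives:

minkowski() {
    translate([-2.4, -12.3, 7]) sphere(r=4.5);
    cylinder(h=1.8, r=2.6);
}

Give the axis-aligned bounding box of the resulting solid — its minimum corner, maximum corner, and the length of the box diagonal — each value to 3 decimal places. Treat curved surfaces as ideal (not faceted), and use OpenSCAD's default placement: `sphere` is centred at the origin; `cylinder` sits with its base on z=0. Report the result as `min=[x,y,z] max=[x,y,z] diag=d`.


min=[-9.500,-19.400,2.500] max=[4.700,-5.200,13.300] diag=22.802

A = translate([-2.4, -12.3, 7]) sphere(r=4.5) → bbox [-6.9,-16.8,2.5] .. [2.1,-7.8,11.5]
B = cylinder(h=1.8, r=2.6) → bbox [-2.6,-2.6,0] .. [2.6,2.6,1.8]
lo = A.lo+B.lo = [-6.9-2.6, -16.8-2.6, 2.5+0] = [-9.500,-19.400,2.500]
hi = A.hi+B.hi = [2.1+2.6, -7.8+2.6, 11.5+1.8] = [4.700,-5.200,13.300]
diag = √(14.2²+14.2²+10.8²) = √519.92 = 22.802


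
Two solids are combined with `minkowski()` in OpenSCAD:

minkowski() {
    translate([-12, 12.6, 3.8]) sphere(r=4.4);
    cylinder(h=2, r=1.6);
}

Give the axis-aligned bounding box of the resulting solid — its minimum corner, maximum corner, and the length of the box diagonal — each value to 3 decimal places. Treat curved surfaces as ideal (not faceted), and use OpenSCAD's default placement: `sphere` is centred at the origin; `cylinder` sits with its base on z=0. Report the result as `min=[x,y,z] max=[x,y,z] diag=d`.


min=[-18.000,6.600,-0.600] max=[-6.000,18.600,10.200] diag=20.116

A = translate([-12, 12.6, 3.8]) sphere(r=4.4) → bbox [-16.4,8.2,-0.6] .. [-7.6,17,8.2]
B = cylinder(h=2, r=1.6) → bbox [-1.6,-1.6,0] .. [1.6,1.6,2]
lo = A.lo+B.lo = [-16.4-1.6, 8.2-1.6, -0.6+0] = [-18.000,6.600,-0.600]
hi = A.hi+B.hi = [-7.6+1.6, 17+1.6, 8.2+2] = [-6.000,18.600,10.200]
diag = √(12²+12²+10.8²) = √404.64 = 20.116


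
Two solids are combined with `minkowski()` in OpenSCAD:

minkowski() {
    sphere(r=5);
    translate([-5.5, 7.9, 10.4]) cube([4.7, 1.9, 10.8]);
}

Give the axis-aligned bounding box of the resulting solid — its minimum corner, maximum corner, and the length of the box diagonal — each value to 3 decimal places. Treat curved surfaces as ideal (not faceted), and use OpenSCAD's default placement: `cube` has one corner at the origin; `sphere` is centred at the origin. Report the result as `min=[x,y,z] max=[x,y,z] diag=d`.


A = translate([-5.5, 7.9, 10.4]) cube([4.7, 1.9, 10.8]) → bbox [-5.5,7.9,10.4] .. [-0.8,9.8,21.2]
B = sphere(r=5) → bbox [-5,-5,-5] .. [5,5,5]
lo = A.lo+B.lo = [-5.5-5, 7.9-5, 10.4-5] = [-10.500,2.900,5.400]
hi = A.hi+B.hi = [-0.8+5, 9.8+5, 21.2+5] = [4.200,14.800,26.200]
diag = √(14.7²+11.9²+20.8²) = √790.34 = 28.113

min=[-10.500,2.900,5.400] max=[4.200,14.800,26.200] diag=28.113


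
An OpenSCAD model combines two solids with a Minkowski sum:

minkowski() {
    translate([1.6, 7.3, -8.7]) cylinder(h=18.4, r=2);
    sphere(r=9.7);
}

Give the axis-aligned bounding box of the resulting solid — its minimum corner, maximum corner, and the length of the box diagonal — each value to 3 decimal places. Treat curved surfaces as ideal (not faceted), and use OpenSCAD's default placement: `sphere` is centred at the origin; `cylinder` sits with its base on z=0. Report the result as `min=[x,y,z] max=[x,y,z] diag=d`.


A = translate([1.6, 7.3, -8.7]) cylinder(h=18.4, r=2) → bbox [-0.4,5.3,-8.7] .. [3.6,9.3,9.7]
B = sphere(r=9.7) → bbox [-9.7,-9.7,-9.7] .. [9.7,9.7,9.7]
lo = A.lo+B.lo = [-0.4-9.7, 5.3-9.7, -8.7-9.7] = [-10.100,-4.400,-18.400]
hi = A.hi+B.hi = [3.6+9.7, 9.3+9.7, 9.7+9.7] = [13.300,19.000,19.400]
diag = √(23.4²+23.4²+37.8²) = √2523.96 = 50.239

min=[-10.100,-4.400,-18.400] max=[13.300,19.000,19.400] diag=50.239
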